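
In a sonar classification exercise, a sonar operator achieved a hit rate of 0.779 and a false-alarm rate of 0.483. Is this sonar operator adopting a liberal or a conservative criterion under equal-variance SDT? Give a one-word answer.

liberal

z(H) = 0.769, z(FA) = -0.043
c = −½·(z(H) + z(FA)) = -0.363
c < 0 → liberal criterion (biased toward responding “yes”).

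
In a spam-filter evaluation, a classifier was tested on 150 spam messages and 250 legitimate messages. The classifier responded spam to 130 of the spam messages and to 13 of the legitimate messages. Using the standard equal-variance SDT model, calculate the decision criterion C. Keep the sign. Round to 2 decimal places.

H = 130/150 = 0.8667
FA = 13/250 = 0.0520
Φ⁻¹(H) = Φ⁻¹(0.8667) = 1.1109
Φ⁻¹(FA) = Φ⁻¹(0.0520) = -1.6258
c = −½·[z(H) + z(FA)] = −0.5 × (1.1109 + (-1.6258)) = 0.25745

C = 0.26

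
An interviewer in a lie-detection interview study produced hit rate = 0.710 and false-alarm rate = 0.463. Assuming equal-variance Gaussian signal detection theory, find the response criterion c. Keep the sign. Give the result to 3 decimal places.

z(H) = z(0.710) = 0.5534
z(FA) = z(0.463) = -0.0929
c = −½·[z(H) + z(FA)] = −0.5 × (0.5534 + (-0.0929)) = -0.23025
c < 0: the interviewer has a liberal response bias.

c = -0.230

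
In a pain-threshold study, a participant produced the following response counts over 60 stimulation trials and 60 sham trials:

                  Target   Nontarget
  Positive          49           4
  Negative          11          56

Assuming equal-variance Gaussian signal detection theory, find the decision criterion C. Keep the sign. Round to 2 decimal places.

C = 0.30

H = 49/60 = 0.8167
FA = 4/60 = 0.0667
z(H) = 0.903
z(FA) = -1.501
c = −½·[z(H) + z(FA)] = −0.5 × (0.903 + (-1.501)) = 0.299
c > 0: the participant has a conservative response bias.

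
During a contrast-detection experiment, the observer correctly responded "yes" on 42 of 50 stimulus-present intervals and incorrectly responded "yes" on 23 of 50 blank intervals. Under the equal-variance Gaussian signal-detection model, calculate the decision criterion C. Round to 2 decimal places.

C = -0.45

H = 42/50 = 0.8400
FA = 23/50 = 0.4600
z(0.8400) = 0.994, z(0.4600) = -0.100
c = −½·[z(H) + z(FA)] = −0.5 × (0.994 + (-0.100)) = -0.447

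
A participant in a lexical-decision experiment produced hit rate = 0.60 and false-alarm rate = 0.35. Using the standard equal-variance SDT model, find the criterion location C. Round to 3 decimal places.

z(H) = z(0.60) = 0.2533
z(FA) = z(0.35) = -0.3853
c = −½·[z(H) + z(FA)] = −0.5 × (0.2533 + (-0.3853)) = 0.0660
c > 0: the participant has a conservative response bias.

C = 0.066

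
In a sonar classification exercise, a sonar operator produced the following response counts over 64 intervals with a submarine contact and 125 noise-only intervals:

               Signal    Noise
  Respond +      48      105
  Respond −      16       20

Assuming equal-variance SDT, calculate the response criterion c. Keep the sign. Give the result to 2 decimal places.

H = 48/64 = 0.7500
FA = 105/125 = 0.8400
z(H) = z(0.7500) = 0.674
z(FA) = z(0.8400) = 0.994
c = −½·[z(H) + z(FA)] = −0.5 × (0.674 + 0.994) = -0.834
c < 0: the sonar operator has a liberal response bias.

c = -0.83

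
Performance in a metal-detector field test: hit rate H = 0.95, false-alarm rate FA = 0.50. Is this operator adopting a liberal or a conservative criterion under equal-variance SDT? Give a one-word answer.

z(H) = 1.645, z(FA) = 0.000
c = −½·(z(H) + z(FA)) = -0.8225
c < 0 → liberal criterion (biased toward responding “yes”).

liberal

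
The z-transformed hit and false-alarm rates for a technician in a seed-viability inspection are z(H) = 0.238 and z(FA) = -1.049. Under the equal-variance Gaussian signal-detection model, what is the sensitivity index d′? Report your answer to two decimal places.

d′ = 1.29

d' = z(H) − z(FA) = 0.238 − (-1.049) = 1.287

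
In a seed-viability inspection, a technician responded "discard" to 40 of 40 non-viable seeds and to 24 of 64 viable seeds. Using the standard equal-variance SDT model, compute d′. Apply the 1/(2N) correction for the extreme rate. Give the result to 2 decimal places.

The hit rate is 40/40 = 1, so apply the 1/(2N) correction: H → 1 − 1/(2·40) = 0.98750.
z(H) = z(0.98750) = 2.241
z(FA) = z(0.37500) = -0.319
d' = 2.241 − (-0.319) = 2.560

d′ = 2.56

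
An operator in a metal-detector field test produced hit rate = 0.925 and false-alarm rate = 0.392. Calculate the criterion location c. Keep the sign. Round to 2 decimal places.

c = -0.58

z(0.925) = 1.440, z(0.392) = -0.274
c = −½·[z(H) + z(FA)] = −0.5 × (1.440 + (-0.274)) = -0.583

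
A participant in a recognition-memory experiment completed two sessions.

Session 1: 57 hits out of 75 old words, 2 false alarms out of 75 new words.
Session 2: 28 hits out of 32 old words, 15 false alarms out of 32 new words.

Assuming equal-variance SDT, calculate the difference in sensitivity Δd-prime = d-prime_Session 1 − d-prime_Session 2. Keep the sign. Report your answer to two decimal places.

Session 1: z(0.7600) = 0.706, z(0.0267) = -1.932, d' = 2.638
Session 2: z(0.8750) = 1.150, z(0.4688) = -0.078, d' = 1.228
Δd' = d'_Session 1 − d'_Session 2 = 2.638 − 1.228 = 1.410
Session 1 has the higher sensitivity.

Δd-prime = 1.41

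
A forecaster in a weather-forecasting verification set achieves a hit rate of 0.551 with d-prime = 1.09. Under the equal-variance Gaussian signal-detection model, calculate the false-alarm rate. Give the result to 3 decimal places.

false-alarm rate = 0.168

z(hit rate) = z(0.551) = 0.1282
z(FA) = z(H) − d' = 0.1282 − 1.09 = -0.9618
false-alarm rate = Φ(-0.9618) = 0.1681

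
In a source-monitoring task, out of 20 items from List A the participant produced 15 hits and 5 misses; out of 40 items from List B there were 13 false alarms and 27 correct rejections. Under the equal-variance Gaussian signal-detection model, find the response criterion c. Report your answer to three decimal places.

c = -0.110

H = 15/20 = 0.7500
FA = 13/40 = 0.3250
z(0.7500) = 0.6745, z(0.3250) = -0.4538
c = −½·[z(H) + z(FA)] = −0.5 × (0.6745 + (-0.4538)) = -0.11035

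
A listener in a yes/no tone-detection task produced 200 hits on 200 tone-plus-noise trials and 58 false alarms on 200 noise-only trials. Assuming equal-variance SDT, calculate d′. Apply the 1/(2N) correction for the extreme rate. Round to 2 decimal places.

The hit rate is 200/200 = 1, so apply the 1/(2N) correction: H → 1 − 1/(2·200) = 0.99750.
z(H) = z(0.99750) = 2.807
z(FA) = z(0.29000) = -0.553
d' = 2.807 − (-0.553) = 3.360

d′ = 3.36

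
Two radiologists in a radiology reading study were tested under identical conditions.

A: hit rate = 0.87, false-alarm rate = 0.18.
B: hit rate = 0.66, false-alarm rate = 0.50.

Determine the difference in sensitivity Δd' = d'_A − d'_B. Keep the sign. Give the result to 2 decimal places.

Δd' = 1.63

A: z(0.87) = 1.126, z(0.18) = -0.915, d' = 2.041
B: z(0.66) = 0.412, z(0.50) = 0.000, d' = 0.412
Δd' = d'_A − d'_B = 2.041 − 0.412 = 1.629
A has the higher sensitivity.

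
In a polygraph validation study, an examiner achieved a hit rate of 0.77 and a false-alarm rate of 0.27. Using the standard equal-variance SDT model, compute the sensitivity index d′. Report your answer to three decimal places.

z(H) = 0.7388
z(FA) = -0.6128
d' = z(H) − z(FA) = 0.7388 − (-0.6128) = 1.3516

d′ = 1.352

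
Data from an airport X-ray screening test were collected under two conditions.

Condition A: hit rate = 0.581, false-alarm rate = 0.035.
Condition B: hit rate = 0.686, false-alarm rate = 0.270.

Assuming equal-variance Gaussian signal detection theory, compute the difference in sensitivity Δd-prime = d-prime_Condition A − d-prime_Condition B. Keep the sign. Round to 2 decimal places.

Condition A: z(0.581) = 0.204, z(0.035) = -1.812, d' = 2.016
Condition B: z(0.686) = 0.485, z(0.270) = -0.613, d' = 1.098
Δd' = d'_Condition A − d'_Condition B = 2.016 − 1.098 = 0.918
Condition A has the higher sensitivity.

Δd-prime = 0.92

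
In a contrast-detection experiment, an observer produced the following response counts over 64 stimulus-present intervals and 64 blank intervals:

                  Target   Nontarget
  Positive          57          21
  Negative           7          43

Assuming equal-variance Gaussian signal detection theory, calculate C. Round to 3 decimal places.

C = -0.392

H = 57/64 = 0.8906
FA = 21/64 = 0.3281
z(H) = 1.2297
z(FA) = -0.4452
c = −½·[z(H) + z(FA)] = −0.5 × (1.2297 + (-0.4452)) = -0.39225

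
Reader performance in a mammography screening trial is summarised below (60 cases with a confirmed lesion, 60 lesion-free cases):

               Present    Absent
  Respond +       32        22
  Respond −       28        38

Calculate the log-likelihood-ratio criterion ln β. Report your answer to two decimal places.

ln β = 0.05

H = 32/60 = 0.5333
FA = 22/60 = 0.3667
Φ⁻¹(H) = 0.084
Φ⁻¹(FA) = -0.341
ln β = −½·[z(H)² − z(FA)²] = −0.5 × (0.007 − 0.116) = 0.0545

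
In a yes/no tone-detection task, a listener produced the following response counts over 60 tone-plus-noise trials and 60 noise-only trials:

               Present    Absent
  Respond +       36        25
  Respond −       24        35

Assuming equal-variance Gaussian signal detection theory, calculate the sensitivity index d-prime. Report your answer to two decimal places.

H = 36/60 = 0.6000
FA = 25/60 = 0.4167
z(0.6000) = 0.2533, z(0.4167) = -0.2103
d' = z(H) − z(FA) = 0.2533 − (-0.2103) = 0.4636

d-prime = 0.46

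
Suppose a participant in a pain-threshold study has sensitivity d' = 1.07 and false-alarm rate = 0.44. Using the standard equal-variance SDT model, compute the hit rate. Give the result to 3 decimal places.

hit rate = 0.821

z(false-alarm rate) = z(0.44) = -0.1510
z(H) = z(FA) + d' = -0.1510 + 1.07 = 0.9190
hit rate = Φ(0.9190) = 0.8210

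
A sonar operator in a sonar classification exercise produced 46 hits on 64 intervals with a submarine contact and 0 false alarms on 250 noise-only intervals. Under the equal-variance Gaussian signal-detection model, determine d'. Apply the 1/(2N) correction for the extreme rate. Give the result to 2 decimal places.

The false-alarm rate is 0/250 = 0, so apply the 1/(2N) correction: FA → 1/(2·250) = 0.00200.
z(H) = z(0.71875) = 0.579
z(FA) = z(0.00200) = -2.878
d' = 0.579 − (-2.878) = 3.457

d' = 3.46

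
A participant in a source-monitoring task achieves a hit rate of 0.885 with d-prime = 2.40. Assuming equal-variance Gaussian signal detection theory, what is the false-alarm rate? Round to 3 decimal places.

false-alarm rate = 0.115

z(hit rate) = z(0.885) = 1.2004
z(FA) = z(H) − d' = 1.2004 − 2.40 = -1.1996
false-alarm rate = Φ(-1.1996) = 0.1151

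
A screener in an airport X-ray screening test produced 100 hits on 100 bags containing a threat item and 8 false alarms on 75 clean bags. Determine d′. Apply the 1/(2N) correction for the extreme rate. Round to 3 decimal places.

d′ = 3.820

The hit rate is 100/100 = 1, so apply the 1/(2N) correction: H → 1 − 1/(2·100) = 0.99500.
z(H) = z(0.99500) = 2.5758
z(FA) = z(0.10667) = -1.2444
d' = 2.5758 − (-1.2444) = 3.8202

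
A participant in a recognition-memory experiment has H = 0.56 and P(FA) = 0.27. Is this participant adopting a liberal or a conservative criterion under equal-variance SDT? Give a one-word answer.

z(H) = 0.151, z(FA) = -0.613
c = −½·(z(H) + z(FA)) = 0.231
c > 0 → conservative criterion (biased toward responding “no”).

conservative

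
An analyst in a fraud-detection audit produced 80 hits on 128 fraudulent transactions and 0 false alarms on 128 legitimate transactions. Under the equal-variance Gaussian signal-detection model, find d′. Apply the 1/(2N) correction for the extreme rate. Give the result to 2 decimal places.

d′ = 2.98

The false-alarm rate is 0/128 = 0, so apply the 1/(2N) correction: FA → 1/(2·128) = 0.00391.
z(H) = z(0.62500) = 0.319
z(FA) = z(0.00391) = -2.660
d' = 0.319 − (-2.660) = 2.979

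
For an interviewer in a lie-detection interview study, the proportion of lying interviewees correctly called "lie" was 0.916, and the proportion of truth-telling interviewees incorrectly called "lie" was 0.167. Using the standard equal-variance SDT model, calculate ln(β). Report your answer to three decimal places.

ln β = -0.484

Φ⁻¹(H) = 1.3787
Φ⁻¹(FA) = -0.9661
ln β = −½·[z(H)² − z(FA)²] = −0.5 × (1.9008 − 0.9333) = -0.48375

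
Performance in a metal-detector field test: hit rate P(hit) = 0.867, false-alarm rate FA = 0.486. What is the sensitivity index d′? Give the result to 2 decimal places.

z(H) = 1.112
z(FA) = -0.035
d' = z(H) − z(FA) = 1.112 − (-0.035) = 1.147

d′ = 1.15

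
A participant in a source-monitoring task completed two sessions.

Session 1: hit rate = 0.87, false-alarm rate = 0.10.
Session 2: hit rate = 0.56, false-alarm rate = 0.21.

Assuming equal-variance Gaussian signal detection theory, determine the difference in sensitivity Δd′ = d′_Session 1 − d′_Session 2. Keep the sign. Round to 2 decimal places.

Session 1: z(0.87) = 1.126, z(0.10) = -1.282, d' = 2.408
Session 2: z(0.56) = 0.151, z(0.21) = -0.806, d' = 0.957
Δd' = d'_Session 1 − d'_Session 2 = 2.408 − 0.957 = 1.451
Session 1 has the higher sensitivity.

Δd′ = 1.45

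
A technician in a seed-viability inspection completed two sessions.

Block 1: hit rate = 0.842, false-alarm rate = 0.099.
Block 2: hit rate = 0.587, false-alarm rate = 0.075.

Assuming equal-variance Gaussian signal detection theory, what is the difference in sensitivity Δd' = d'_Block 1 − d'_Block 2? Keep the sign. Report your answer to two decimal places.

Δd' = 0.63

Block 1: z(0.842) = 1.003, z(0.099) = -1.287, d' = 2.290
Block 2: z(0.587) = 0.220, z(0.075) = -1.440, d' = 1.660
Δd' = d'_Block 1 − d'_Block 2 = 2.290 − 1.660 = 0.630
Block 1 has the higher sensitivity.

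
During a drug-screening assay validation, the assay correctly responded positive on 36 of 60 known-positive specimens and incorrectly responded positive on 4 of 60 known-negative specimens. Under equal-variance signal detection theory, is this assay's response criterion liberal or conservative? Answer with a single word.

z(H) = 0.253, z(FA) = -1.501
c = −½·(z(H) + z(FA)) = 0.624
c > 0 → conservative criterion (biased toward responding “no”).

conservative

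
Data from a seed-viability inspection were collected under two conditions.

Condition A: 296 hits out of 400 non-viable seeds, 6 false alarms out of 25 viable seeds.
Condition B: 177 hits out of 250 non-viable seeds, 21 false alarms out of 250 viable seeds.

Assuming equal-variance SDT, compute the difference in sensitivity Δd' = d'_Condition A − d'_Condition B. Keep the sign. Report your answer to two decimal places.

Condition A: z(0.7400) = 0.643, z(0.2400) = -0.706, d' = 1.349
Condition B: z(0.7080) = 0.548, z(0.0840) = -1.379, d' = 1.927
Δd' = d'_Condition A − d'_Condition B = 1.349 − 1.927 = -0.578
Condition B has the higher sensitivity.

Δd' = -0.58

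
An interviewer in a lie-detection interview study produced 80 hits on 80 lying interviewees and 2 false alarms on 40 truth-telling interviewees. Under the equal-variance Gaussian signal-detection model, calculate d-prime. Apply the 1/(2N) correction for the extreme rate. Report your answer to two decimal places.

d-prime = 4.14

The hit rate is 80/80 = 1, so apply the 1/(2N) correction: H → 1 − 1/(2·80) = 0.99375.
z(H) = z(0.99375) = 2.498
z(FA) = z(0.05000) = -1.645
d' = 2.498 − (-1.645) = 4.143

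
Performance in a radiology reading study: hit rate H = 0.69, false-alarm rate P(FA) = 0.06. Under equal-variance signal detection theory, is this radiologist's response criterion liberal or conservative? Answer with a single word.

conservative

z(H) = 0.496, z(FA) = -1.555
c = −½·(z(H) + z(FA)) = 0.5295
c > 0 → conservative criterion (biased toward responding “no”).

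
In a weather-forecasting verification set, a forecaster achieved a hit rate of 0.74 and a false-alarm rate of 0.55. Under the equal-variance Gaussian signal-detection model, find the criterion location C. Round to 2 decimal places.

C = -0.38

z(H) = 0.643
z(FA) = 0.126
c = −½·[z(H) + z(FA)] = −0.5 × (0.643 + 0.126) = -0.3845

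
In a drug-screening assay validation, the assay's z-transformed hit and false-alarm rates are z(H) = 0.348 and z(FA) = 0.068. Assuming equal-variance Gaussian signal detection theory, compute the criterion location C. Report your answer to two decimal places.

C = -0.21

c = −½·[z(H) + z(FA)] = −½·(0.348 + 0.068) = -0.208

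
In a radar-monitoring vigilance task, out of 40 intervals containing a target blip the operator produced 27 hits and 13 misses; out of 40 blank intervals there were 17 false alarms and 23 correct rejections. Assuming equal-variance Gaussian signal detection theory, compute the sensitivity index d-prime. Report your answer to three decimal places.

d-prime = 0.643

H = 27/40 = 0.6750
FA = 17/40 = 0.4250
z(H) = z(0.6750) = 0.4538
z(FA) = z(0.4250) = -0.1891
d' = z(H) − z(FA) = 0.4538 − (-0.1891) = 0.6429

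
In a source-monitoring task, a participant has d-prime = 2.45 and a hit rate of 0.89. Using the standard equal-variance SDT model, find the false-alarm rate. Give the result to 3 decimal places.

false-alarm rate = 0.111

z(hit rate) = z(0.89) = 1.2265
z(FA) = z(H) − d' = 1.2265 − 2.45 = -1.2235
false-alarm rate = Φ(-1.2235) = 0.1106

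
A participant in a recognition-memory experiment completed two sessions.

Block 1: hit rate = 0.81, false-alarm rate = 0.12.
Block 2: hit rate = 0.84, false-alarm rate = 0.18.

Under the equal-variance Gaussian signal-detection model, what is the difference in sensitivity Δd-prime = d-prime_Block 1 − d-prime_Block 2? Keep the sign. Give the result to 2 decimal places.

Block 1: z(0.81) = 0.878, z(0.12) = -1.175, d' = 2.053
Block 2: z(0.84) = 0.994, z(0.18) = -0.915, d' = 1.909
Δd' = d'_Block 1 − d'_Block 2 = 2.053 − 1.909 = 0.144
Block 1 has the higher sensitivity.

Δd-prime = 0.14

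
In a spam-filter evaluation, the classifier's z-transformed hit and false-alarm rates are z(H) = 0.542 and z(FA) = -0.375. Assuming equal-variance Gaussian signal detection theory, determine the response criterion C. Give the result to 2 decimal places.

c = −½·[z(H) + z(FA)] = −½·(0.542 + (-0.375)) = -0.0835

C = -0.08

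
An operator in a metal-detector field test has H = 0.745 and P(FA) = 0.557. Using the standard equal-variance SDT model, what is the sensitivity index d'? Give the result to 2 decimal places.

z(H) = 0.6588
z(FA) = 0.1434
d' = z(H) − z(FA) = 0.6588 − 0.1434 = 0.5154

d' = 0.52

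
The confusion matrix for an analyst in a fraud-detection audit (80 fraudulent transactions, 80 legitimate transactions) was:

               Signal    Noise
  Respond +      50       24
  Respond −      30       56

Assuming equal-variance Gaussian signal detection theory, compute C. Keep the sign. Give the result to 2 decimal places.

H = 50/80 = 0.6250
FA = 24/80 = 0.3000
z(0.6250) = 0.319, z(0.3000) = -0.524
c = −½·[z(H) + z(FA)] = −0.5 × (0.319 + (-0.524)) = 0.1025

C = 0.10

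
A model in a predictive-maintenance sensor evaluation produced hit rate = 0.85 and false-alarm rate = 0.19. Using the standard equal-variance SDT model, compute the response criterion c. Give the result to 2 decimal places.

z(H) = z(0.85) = 1.036
z(FA) = z(0.19) = -0.878
c = −½·[z(H) + z(FA)] = −0.5 × (1.036 + (-0.878)) = -0.079
c < 0: the model has a liberal response bias.

c = -0.08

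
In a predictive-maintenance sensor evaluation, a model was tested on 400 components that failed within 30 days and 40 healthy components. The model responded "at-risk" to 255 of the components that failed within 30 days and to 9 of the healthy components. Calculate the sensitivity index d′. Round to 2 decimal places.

d′ = 1.11

H = 255/400 = 0.6375
FA = 9/40 = 0.2250
Φ⁻¹(0.6375) = 0.352, Φ⁻¹(0.2250) = -0.755
d' = z(H) − z(FA) = 0.352 − (-0.755) = 1.107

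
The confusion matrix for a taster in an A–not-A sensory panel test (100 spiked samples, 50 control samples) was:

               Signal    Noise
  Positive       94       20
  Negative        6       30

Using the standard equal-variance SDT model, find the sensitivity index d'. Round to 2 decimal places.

H = 94/100 = 0.9400
FA = 20/50 = 0.4000
z(0.9400) = 1.5548, z(0.4000) = -0.2533
d' = z(H) − z(FA) = 1.5548 − (-0.2533) = 1.8081

d' = 1.81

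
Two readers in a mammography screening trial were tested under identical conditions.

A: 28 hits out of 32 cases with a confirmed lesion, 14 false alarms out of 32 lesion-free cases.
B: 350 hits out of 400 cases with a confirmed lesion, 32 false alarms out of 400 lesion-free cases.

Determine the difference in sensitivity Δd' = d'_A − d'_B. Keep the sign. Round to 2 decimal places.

A: z(0.8750) = 1.150, z(0.4375) = -0.157, d' = 1.307
B: z(0.8750) = 1.150, z(0.0800) = -1.405, d' = 2.555
Δd' = d'_A − d'_B = 1.307 − 2.555 = -1.248
B has the higher sensitivity.

Δd' = -1.25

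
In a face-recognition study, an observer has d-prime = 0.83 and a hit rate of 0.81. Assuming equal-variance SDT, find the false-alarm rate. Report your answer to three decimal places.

false-alarm rate = 0.519

z(hit rate) = z(0.81) = 0.8779
z(FA) = z(H) − d' = 0.8779 − 0.83 = 0.0479
false-alarm rate = Φ(0.0479) = 0.5191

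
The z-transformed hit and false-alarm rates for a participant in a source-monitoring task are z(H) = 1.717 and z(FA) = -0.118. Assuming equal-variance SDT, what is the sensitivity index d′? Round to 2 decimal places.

d′ = 1.84

d' = z(H) − z(FA) = 1.717 − (-0.118) = 1.835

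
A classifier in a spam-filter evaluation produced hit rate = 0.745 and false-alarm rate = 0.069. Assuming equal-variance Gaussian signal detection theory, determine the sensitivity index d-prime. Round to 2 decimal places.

z(H) = z(0.745) = 0.6588
z(FA) = z(0.069) = -1.4833
d' = z(H) − z(FA) = 0.6588 − (-1.4833) = 2.1421

d-prime = 2.14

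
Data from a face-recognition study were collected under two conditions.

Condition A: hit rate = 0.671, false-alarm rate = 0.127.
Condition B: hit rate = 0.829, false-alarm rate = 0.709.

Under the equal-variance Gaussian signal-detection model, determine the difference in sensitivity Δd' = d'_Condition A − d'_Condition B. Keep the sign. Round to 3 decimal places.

Condition A: z(0.671) = 0.4427, z(0.127) = -1.1407, d' = 1.5834
Condition B: z(0.829) = 0.9502, z(0.709) = 0.5505, d' = 0.3997
Δd' = d'_Condition A − d'_Condition B = 1.5834 − 0.3997 = 1.1837
Condition A has the higher sensitivity.

Δd' = 1.184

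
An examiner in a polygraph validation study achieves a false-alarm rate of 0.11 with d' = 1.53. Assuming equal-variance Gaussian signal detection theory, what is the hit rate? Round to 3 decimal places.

z(false-alarm rate) = z(0.11) = -1.2265
z(H) = z(FA) + d' = -1.2265 + 1.53 = 0.3035
hit rate = Φ(0.3035) = 0.6192

hit rate = 0.619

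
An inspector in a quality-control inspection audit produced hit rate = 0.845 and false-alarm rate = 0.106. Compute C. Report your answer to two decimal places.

C = 0.12

z(H) = 1.015
z(FA) = -1.248
c = −½·[z(H) + z(FA)] = −0.5 × (1.015 + (-1.248)) = 0.1165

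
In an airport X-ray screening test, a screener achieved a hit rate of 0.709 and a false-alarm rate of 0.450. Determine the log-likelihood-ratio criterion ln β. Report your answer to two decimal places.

Φ⁻¹(H) = Φ⁻¹(0.709) = 0.550
Φ⁻¹(FA) = Φ⁻¹(0.450) = -0.126
ln β = −½·[z(H)² − z(FA)²] = −0.5 × (0.303 − 0.016) = -0.1435

ln β = -0.14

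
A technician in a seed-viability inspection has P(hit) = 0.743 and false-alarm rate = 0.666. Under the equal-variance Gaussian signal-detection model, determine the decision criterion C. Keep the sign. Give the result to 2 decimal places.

z(H) = 0.6526
z(FA) = 0.4289
c = −½·[z(H) + z(FA)] = −0.5 × (0.6526 + 0.4289) = -0.54075

C = -0.54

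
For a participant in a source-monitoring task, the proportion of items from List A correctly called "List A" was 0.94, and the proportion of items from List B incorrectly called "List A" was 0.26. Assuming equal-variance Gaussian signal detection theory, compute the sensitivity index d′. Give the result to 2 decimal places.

d′ = 2.20

z(H) = 1.5548
z(FA) = -0.6433
d' = z(H) − z(FA) = 1.5548 − (-0.6433) = 2.1981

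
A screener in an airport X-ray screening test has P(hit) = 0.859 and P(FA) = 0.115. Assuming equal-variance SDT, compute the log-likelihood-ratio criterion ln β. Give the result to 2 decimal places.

ln β = 0.14

z(H) = z(0.859) = 1.076
z(FA) = z(0.115) = -1.200
ln β = −½·[z(H)² − z(FA)²] = −0.5 × (1.158 − 1.440) = 0.141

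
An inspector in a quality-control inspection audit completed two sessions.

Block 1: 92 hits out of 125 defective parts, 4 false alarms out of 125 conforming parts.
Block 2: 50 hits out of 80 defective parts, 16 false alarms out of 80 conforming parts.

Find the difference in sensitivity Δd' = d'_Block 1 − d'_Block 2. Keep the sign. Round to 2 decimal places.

Block 1: z(0.7360) = 0.631, z(0.0320) = -1.852, d' = 2.483
Block 2: z(0.6250) = 0.319, z(0.2000) = -0.842, d' = 1.161
Δd' = d'_Block 1 − d'_Block 2 = 2.483 − 1.161 = 1.322
Block 1 has the higher sensitivity.

Δd' = 1.32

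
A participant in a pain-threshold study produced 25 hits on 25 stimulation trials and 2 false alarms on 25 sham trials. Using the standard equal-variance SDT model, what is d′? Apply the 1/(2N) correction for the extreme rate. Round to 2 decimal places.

d′ = 3.46

The hit rate is 25/25 = 1, so apply the 1/(2N) correction: H → 1 − 1/(2·25) = 0.98000.
z(H) = z(0.98000) = 2.054
z(FA) = z(0.08000) = -1.405
d' = 2.054 − (-1.405) = 3.459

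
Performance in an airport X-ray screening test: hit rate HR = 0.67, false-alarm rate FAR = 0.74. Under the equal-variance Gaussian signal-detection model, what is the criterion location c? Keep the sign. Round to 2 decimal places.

c = -0.54

z(H) = 0.4399
z(FA) = 0.6433
c = −½·[z(H) + z(FA)] = −0.5 × (0.4399 + 0.6433) = -0.5416
c < 0: the screener has a liberal response bias.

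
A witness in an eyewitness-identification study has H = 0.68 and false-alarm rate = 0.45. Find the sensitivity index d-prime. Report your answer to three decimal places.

z(H) = 0.4677
z(FA) = -0.1257
d' = z(H) − z(FA) = 0.4677 − (-0.1257) = 0.5934

d-prime = 0.593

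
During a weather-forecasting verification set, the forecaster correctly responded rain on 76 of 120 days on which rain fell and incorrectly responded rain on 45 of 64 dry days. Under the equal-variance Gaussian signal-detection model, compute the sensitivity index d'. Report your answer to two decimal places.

H = 76/120 = 0.6333
FA = 45/64 = 0.7031
z(H) = z(0.6333) = 0.3406
z(FA) = z(0.7031) = 0.5333
d' = z(H) − z(FA) = 0.3406 − 0.5333 = -0.1927

d' = -0.19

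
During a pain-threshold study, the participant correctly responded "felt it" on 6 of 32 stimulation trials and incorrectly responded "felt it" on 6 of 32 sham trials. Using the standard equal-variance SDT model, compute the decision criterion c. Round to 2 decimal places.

c = 0.89

H = 6/32 = 0.1875
FA = 6/32 = 0.1875
z(0.1875) = -0.887, z(0.1875) = -0.887
c = −½·[z(H) + z(FA)] = −0.5 × (-0.887 + (-0.887)) = 0.887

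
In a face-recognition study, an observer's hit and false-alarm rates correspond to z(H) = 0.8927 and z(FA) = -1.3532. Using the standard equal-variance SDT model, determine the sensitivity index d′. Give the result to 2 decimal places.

d′ = 2.25

d' = z(H) − z(FA) = 0.8927 − (-1.3532) = 2.2459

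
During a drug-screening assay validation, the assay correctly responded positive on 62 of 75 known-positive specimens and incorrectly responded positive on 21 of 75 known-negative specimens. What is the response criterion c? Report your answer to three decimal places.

c = -0.179

H = 62/75 = 0.8267
FA = 21/75 = 0.2800
Φ⁻¹(H) = Φ⁻¹(0.8267) = 0.9412
Φ⁻¹(FA) = Φ⁻¹(0.2800) = -0.5828
c = −½·[z(H) + z(FA)] = −0.5 × (0.9412 + (-0.5828)) = -0.1792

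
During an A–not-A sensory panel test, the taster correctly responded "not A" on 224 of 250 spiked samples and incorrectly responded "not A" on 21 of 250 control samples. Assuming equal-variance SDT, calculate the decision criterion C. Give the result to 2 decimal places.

C = 0.06

H = 224/250 = 0.8960
FA = 21/250 = 0.0840
z(0.8960) = 1.259, z(0.0840) = -1.379
c = −½·[z(H) + z(FA)] = −0.5 × (1.259 + (-1.379)) = 0.060
c > 0: the taster has a conservative response bias.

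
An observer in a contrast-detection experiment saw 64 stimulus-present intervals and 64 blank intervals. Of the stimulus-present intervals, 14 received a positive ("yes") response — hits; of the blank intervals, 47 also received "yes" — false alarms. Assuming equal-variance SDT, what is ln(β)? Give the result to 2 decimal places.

ln β = -0.11

H = 14/64 = 0.2188
FA = 47/64 = 0.7344
z(H) = -0.776
z(FA) = 0.626
ln β = −½·[z(H)² − z(FA)²] = −0.5 × (0.602 − 0.392) = -0.105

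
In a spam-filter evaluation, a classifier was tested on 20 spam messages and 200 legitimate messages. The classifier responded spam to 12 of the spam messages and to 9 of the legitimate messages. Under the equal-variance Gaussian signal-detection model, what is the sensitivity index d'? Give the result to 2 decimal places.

H = 12/20 = 0.6000
FA = 9/200 = 0.0450
Φ⁻¹(H) = Φ⁻¹(0.6000) = 0.2533
Φ⁻¹(FA) = Φ⁻¹(0.0450) = -1.6954
d' = z(H) − z(FA) = 0.2533 − (-1.6954) = 1.9487

d' = 1.95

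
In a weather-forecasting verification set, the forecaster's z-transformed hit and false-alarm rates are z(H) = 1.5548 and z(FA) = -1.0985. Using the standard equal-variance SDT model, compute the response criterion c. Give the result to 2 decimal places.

c = −½·[z(H) + z(FA)] = −½·(1.5548 + (-1.0985)) = -0.22815

c = -0.23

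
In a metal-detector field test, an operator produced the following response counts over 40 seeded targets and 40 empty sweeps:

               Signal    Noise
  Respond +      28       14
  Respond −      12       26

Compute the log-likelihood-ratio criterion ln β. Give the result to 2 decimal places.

ln β = -0.06

H = 28/40 = 0.7000
FA = 14/40 = 0.3500
z(H) = 0.524
z(FA) = -0.385
ln β = −½·[z(H)² − z(FA)²] = −0.5 × (0.275 − 0.148) = -0.0635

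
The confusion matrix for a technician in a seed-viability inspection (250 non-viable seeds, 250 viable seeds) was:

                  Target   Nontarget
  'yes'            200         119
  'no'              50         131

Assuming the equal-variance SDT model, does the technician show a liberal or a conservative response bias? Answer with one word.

z(H) = 0.842, z(FA) = -0.060
c = −½·(z(H) + z(FA)) = -0.391
c < 0 → liberal criterion (biased toward responding “yes”).

liberal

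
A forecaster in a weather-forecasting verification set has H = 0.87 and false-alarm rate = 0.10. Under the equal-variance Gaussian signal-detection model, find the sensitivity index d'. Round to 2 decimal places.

Φ⁻¹(H) = 1.126
Φ⁻¹(FA) = -1.282
d' = z(H) − z(FA) = 1.126 − (-1.282) = 2.408

d' = 2.41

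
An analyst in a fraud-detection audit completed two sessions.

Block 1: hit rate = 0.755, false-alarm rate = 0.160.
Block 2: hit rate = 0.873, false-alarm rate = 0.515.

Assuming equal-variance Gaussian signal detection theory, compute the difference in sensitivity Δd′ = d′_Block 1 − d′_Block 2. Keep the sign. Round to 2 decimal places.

Δd′ = 0.58

Block 1: z(0.755) = 0.690, z(0.160) = -0.994, d' = 1.684
Block 2: z(0.873) = 1.141, z(0.515) = 0.038, d' = 1.103
Δd' = d'_Block 1 − d'_Block 2 = 1.684 − 1.103 = 0.581
Block 1 has the higher sensitivity.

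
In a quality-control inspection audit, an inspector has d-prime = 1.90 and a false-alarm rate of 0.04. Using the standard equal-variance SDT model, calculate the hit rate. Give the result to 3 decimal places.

hit rate = 0.559

z(false-alarm rate) = z(0.04) = -1.7507
z(H) = z(FA) + d' = -1.7507 + 1.90 = 0.1493
hit rate = Φ(0.1493) = 0.5593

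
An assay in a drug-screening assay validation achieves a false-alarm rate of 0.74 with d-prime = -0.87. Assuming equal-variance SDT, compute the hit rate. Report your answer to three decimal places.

z(false-alarm rate) = z(0.74) = 0.6433
z(H) = z(FA) + d' = 0.6433 + (-0.87) = -0.2267
hit rate = Φ(-0.2267) = 0.4103

hit rate = 0.410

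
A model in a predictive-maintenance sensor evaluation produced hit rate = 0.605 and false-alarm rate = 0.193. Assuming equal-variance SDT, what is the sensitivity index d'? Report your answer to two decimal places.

d' = 1.13

z(H) = 0.266
z(FA) = -0.867
d' = z(H) − z(FA) = 0.266 − (-0.867) = 1.133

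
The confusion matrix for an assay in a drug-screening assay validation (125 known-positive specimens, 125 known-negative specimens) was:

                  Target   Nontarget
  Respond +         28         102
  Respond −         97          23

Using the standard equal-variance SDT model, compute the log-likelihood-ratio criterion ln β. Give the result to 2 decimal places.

ln β = 0.12

H = 28/125 = 0.2240
FA = 102/125 = 0.8160
z(H) = z(0.2240) = -0.759
z(FA) = z(0.8160) = 0.900
ln β = −½·[z(H)² − z(FA)²] = −0.5 × (0.576 − 0.810) = 0.117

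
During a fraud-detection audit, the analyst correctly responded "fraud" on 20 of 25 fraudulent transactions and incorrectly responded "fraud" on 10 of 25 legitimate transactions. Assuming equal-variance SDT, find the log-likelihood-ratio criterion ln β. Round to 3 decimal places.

ln β = -0.322

H = 20/25 = 0.8000
FA = 10/25 = 0.4000
z(H) = z(0.8000) = 0.8416
z(FA) = z(0.4000) = -0.2533
ln β = −½·[z(H)² − z(FA)²] = −0.5 × (0.7083 − 0.0642) = -0.32205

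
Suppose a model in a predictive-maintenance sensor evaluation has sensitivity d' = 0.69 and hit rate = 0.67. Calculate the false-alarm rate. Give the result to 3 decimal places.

z(hit rate) = z(0.67) = 0.4399
z(FA) = z(H) − d' = 0.4399 − 0.69 = -0.2501
false-alarm rate = Φ(-0.2501) = 0.4013

false-alarm rate = 0.401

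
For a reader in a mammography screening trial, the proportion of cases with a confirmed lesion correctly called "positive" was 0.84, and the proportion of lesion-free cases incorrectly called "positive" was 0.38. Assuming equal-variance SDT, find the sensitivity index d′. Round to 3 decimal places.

z(H) = 0.9945
z(FA) = -0.3055
d' = z(H) − z(FA) = 0.9945 − (-0.3055) = 1.3000

d′ = 1.300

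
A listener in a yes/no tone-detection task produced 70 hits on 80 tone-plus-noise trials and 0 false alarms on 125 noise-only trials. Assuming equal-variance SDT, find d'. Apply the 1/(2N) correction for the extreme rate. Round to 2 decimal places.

The false-alarm rate is 0/125 = 0, so apply the 1/(2N) correction: FA → 1/(2·125) = 0.00400.
z(H) = z(0.87500) = 1.150
z(FA) = z(0.00400) = -2.652
d' = 1.150 − (-2.652) = 3.802

d' = 3.80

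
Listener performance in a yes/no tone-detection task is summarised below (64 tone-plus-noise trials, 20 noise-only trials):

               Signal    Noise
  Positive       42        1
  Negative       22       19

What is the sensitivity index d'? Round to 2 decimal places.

d' = 2.05

H = 42/64 = 0.6562
FA = 1/20 = 0.0500
z(0.6562) = 0.402, z(0.0500) = -1.645
d' = z(H) − z(FA) = 0.402 − (-1.645) = 2.047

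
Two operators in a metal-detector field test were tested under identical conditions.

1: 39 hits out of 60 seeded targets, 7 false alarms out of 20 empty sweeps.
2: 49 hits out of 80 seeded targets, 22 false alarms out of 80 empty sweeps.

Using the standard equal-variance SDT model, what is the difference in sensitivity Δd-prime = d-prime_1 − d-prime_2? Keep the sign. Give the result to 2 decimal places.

Δd-prime = -0.11

1: z(0.6500) = 0.385, z(0.3500) = -0.385, d' = 0.770
2: z(0.6125) = 0.286, z(0.2750) = -0.598, d' = 0.884
Δd' = d'_1 − d'_2 = 0.770 − 0.884 = -0.114
2 has the higher sensitivity.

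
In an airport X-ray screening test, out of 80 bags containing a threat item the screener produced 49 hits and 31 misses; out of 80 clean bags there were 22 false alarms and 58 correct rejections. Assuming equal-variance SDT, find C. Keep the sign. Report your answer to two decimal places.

C = 0.16

H = 49/80 = 0.6125
FA = 22/80 = 0.2750
z(H) = 0.286
z(FA) = -0.598
c = −½·[z(H) + z(FA)] = −0.5 × (0.286 + (-0.598)) = 0.156
c > 0: the screener has a conservative response bias.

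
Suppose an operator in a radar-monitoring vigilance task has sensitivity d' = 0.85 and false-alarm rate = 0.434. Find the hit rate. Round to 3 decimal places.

z(false-alarm rate) = z(0.434) = -0.1662
z(H) = z(FA) + d' = -0.1662 + 0.85 = 0.6838
hit rate = Φ(0.6838) = 0.7529

hit rate = 0.753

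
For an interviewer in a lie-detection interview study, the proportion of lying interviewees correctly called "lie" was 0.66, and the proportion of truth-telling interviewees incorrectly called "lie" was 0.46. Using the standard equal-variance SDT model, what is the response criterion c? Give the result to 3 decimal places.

z(0.66) = 0.4125, z(0.46) = -0.1004
c = −½·[z(H) + z(FA)] = −0.5 × (0.4125 + (-0.1004)) = -0.15605
c < 0: the interviewer has a liberal response bias.

c = -0.156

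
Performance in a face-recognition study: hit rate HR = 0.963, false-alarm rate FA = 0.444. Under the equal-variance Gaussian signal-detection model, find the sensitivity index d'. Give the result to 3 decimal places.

z(0.963) = 1.7866, z(0.444) = -0.1408
d' = z(H) − z(FA) = 1.7866 − (-0.1408) = 1.9274

d' = 1.927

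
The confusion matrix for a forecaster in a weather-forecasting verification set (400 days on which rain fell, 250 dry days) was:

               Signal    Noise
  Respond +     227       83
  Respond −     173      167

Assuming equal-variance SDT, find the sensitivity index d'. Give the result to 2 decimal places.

H = 227/400 = 0.5675
FA = 83/250 = 0.3320
Φ⁻¹(H) = 0.170
Φ⁻¹(FA) = -0.434
d' = z(H) − z(FA) = 0.170 − (-0.434) = 0.604

d' = 0.60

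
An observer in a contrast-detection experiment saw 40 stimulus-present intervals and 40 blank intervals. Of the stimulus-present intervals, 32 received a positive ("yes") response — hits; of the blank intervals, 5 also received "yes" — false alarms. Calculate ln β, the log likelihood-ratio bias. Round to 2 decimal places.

H = 32/40 = 0.8000
FA = 5/40 = 0.1250
z(H) = 0.842
z(FA) = -1.150
ln β = −½·[z(H)² − z(FA)²] = −0.5 × (0.709 − 1.323) = 0.307

ln β = 0.31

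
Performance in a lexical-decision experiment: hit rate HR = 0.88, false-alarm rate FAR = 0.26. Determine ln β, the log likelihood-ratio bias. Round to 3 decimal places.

ln β = -0.483

z(0.88) = 1.1750, z(0.26) = -0.6433
ln β = −½·[z(H)² − z(FA)²] = −0.5 × (1.3806 − 0.4138) = -0.4834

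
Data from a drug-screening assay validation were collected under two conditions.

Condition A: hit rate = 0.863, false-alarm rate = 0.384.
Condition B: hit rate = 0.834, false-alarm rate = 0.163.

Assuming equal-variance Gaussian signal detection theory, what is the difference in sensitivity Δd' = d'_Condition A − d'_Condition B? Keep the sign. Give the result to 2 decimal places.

Condition A: z(0.863) = 1.094, z(0.384) = -0.295, d' = 1.389
Condition B: z(0.834) = 0.970, z(0.163) = -0.982, d' = 1.952
Δd' = d'_Condition A − d'_Condition B = 1.389 − 1.952 = -0.563
Condition B has the higher sensitivity.

Δd' = -0.56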